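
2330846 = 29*80374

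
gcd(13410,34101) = 9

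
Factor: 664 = 2^3* 83^1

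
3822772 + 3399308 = 7222080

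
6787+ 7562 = 14349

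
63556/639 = 99 + 295/639 = 99.46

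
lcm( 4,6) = 12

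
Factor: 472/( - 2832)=-2^(  -  1) *3^(- 1) = - 1/6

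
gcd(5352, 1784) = 1784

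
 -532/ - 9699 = 532/9699 =0.05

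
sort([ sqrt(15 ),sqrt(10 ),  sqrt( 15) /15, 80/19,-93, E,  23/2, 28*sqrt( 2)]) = [ - 93,sqrt(15)/15 , E, sqrt( 10), sqrt(15 ),  80/19,23/2,28*sqrt(2)]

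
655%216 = 7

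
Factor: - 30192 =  - 2^4*3^1*17^1*37^1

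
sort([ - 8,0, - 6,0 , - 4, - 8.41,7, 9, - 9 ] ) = [ - 9, - 8.41, - 8, - 6, - 4 , 0, 0, 7, 9]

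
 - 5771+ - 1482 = - 7253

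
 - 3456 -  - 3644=188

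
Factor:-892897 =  - 607^1 *1471^1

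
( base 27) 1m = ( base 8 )61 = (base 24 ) 21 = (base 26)1n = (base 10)49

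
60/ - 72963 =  - 1 + 24301/24321= - 0.00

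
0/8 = 0  =  0.00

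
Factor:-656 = -2^4*41^1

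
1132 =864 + 268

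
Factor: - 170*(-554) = 2^2*5^1*17^1*277^1  =  94180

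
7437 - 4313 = 3124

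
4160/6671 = 4160/6671 = 0.62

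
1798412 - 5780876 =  - 3982464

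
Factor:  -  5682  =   - 2^1 * 3^1* 947^1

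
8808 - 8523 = 285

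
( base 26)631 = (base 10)4135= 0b1000000100111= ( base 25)6fa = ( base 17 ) E54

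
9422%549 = 89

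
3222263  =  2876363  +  345900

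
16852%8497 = 8355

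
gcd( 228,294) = 6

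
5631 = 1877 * 3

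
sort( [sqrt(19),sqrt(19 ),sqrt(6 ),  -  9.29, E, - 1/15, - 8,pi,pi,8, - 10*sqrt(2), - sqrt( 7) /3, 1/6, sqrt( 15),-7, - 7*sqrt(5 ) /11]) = [ - 10 * sqrt(2 ), - 9.29,  -  8, - 7, - 7 * sqrt(5)/11, - sqrt( 7)/3 , - 1/15,1/6 , sqrt ( 6 ), E,  pi,pi,sqrt( 15 ), sqrt(19),sqrt ( 19 ),8]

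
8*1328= 10624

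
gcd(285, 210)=15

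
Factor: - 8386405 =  - 5^1*1677281^1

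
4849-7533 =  - 2684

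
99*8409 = 832491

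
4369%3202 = 1167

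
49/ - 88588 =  - 49/88588 = - 0.00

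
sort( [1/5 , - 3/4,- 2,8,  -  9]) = [ - 9,-2, - 3/4,  1/5,8]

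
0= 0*175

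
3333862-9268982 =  - 5935120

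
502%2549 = 502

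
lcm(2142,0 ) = 0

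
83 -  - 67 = 150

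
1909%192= 181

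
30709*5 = 153545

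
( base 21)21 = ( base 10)43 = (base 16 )2b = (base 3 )1121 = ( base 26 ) 1H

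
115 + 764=879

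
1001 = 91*11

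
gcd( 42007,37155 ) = 1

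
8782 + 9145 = 17927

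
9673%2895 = 988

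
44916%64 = 52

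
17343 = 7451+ 9892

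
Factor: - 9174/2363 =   -  66/17 = -2^1*3^1*11^1*17^(  -  1) 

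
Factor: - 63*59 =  - 3717= - 3^2*7^1 *59^1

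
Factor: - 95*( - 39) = 3705 = 3^1*5^1*13^1*19^1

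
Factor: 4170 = 2^1*3^1*5^1 * 139^1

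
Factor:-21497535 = - 3^3 * 5^1 * 59^1*2699^1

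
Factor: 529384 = 2^3*66173^1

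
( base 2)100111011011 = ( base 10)2523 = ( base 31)2jc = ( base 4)213123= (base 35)223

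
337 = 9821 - 9484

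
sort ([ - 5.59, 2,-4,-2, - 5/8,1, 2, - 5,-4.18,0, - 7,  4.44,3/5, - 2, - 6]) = [ - 7, - 6, - 5.59, - 5,-4.18,-4, - 2, - 2, - 5/8, 0, 3/5,1, 2, 2, 4.44]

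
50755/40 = 1268  +  7/8= 1268.88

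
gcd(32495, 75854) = 97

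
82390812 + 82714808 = 165105620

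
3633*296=1075368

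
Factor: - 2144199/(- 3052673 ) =3^1*13^( - 1 )*17^ ( - 1) * 19^(  -  1 )*269^1 * 727^( - 1)* 2657^1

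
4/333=4/333= 0.01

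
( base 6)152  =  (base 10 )68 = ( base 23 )2M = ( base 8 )104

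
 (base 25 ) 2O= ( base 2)1001010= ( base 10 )74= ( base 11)68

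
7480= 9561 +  - 2081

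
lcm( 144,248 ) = 4464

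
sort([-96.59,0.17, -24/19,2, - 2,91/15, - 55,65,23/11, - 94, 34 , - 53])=[ - 96.59, -94, - 55, - 53, - 2, - 24/19,0.17,2,23/11, 91/15,34, 65 ]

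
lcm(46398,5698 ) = 324786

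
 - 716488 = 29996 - 746484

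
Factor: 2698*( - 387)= - 1044126 = -  2^1*3^2*19^1 * 43^1*71^1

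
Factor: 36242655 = 3^1*5^1*2416177^1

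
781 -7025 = -6244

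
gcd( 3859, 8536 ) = 1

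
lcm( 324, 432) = 1296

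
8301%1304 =477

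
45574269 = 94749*481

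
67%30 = 7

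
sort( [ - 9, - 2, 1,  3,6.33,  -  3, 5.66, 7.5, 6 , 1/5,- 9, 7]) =[- 9, - 9 , - 3, - 2, 1/5, 1, 3,5.66, 6, 6.33,7, 7.5]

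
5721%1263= 669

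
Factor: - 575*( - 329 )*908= 2^2*5^2* 7^1*23^1*47^1*227^1 = 171770900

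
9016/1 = 9016 = 9016.00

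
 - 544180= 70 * ( - 7774)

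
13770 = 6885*2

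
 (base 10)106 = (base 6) 254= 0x6a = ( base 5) 411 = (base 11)97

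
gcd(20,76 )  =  4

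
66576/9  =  22192/3 = 7397.33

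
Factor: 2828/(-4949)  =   - 4/7 = -2^2*7^ (  -  1 ) 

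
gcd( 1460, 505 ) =5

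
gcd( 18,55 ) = 1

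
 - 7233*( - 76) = 549708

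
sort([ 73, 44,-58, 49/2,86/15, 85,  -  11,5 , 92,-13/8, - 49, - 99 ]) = [ - 99, - 58, - 49,  -  11, - 13/8 , 5,86/15,49/2,44,73,85,92] 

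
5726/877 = 5726/877= 6.53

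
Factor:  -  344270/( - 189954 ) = 995/549 = 3^(- 2)*5^1 * 61^(-1 )*199^1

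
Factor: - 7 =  - 7^1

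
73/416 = 73/416 = 0.18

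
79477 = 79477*1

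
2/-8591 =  - 2/8591 = - 0.00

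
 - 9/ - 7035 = 3/2345 = 0.00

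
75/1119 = 25/373= 0.07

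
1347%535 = 277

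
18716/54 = 346 + 16/27= 346.59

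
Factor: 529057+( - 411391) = 2^1*3^3*2179^1=117666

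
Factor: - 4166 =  - 2^1*2083^1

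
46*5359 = 246514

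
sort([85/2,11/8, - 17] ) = [-17 , 11/8,85/2]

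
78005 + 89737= 167742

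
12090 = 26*465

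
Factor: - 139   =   - 139^1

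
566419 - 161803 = 404616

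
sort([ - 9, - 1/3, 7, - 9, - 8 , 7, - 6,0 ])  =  [ - 9, - 9, - 8, - 6,-1/3, 0, 7, 7 ]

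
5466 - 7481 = - 2015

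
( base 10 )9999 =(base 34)8m3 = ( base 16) 270F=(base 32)9OF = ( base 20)14jj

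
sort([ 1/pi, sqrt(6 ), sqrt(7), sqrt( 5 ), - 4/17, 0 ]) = [ - 4/17,0, 1/pi,sqrt( 5), sqrt(6 ), sqrt( 7 ) ] 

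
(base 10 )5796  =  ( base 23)AM0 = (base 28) 7B0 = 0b1011010100100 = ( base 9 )7850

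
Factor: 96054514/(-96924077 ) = - 2^1*199^1 * 1319^( - 1 )*73483^(  -  1) *241343^1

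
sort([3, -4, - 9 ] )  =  [ - 9, - 4,3]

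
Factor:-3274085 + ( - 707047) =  - 3981132 = - 2^2*3^2*110587^1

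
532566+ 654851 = 1187417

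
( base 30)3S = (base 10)118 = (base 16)76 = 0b1110110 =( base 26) 4E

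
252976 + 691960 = 944936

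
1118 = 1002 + 116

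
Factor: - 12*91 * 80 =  - 2^6*3^1*5^1*7^1*13^1 = - 87360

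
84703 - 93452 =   -  8749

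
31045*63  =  1955835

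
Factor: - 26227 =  - 26227^1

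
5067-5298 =  -  231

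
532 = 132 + 400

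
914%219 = 38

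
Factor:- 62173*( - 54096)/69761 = 2^4*3^1*7^2*23^1*79^1*787^1*69761^( - 1) = 3363310608/69761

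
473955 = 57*8315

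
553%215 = 123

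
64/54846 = 32/27423 = 0.00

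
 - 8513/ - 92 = 8513/92 =92.53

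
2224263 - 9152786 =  - 6928523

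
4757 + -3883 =874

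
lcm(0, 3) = 0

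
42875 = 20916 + 21959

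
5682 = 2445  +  3237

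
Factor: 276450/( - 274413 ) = -950/943=- 2^1*5^2*19^1 * 23^(- 1 ) *41^( - 1 )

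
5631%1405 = 11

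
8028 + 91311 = 99339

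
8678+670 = 9348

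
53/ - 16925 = -1 + 16872/16925 = - 0.00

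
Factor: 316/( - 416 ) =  - 2^(- 3 )*13^( - 1 )*79^1 = - 79/104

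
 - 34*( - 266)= 9044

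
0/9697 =0 = 0.00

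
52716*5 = 263580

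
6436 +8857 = 15293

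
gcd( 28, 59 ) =1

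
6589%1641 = 25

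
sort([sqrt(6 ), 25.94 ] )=[sqrt(6), 25.94]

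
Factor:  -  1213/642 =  -2^(- 1)*3^( - 1 )*107^( - 1) *1213^1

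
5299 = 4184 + 1115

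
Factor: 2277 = 3^2 * 11^1*23^1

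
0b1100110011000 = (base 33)60I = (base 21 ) ei0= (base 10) 6552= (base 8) 14630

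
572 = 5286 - 4714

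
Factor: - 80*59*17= - 80240 = -  2^4*5^1*17^1 * 59^1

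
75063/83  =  904+31/83 = 904.37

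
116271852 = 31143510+85128342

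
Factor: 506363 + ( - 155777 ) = 2^1*3^2*19477^1 = 350586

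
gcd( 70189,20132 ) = 7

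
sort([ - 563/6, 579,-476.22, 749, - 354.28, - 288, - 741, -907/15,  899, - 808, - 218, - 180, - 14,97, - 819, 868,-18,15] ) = [ - 819, - 808, - 741, - 476.22, - 354.28, - 288 , - 218, - 180, - 563/6, - 907/15, - 18 , - 14,15, 97,  579, 749, 868, 899]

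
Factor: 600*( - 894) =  - 536400 = - 2^4*3^2*5^2*149^1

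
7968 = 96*83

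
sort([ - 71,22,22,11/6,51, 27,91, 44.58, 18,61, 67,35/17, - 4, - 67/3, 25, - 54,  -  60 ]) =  [ - 71, - 60, - 54, - 67/3,-4,11/6,35/17, 18,22,22, 25, 27,44.58,51,61,67,91 ]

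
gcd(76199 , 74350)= 1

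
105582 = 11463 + 94119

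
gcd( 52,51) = 1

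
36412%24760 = 11652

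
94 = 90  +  4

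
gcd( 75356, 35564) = 4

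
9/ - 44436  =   - 3/14812 = - 0.00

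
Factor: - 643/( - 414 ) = 2^ (-1 ) *3^ ( - 2 )*23^( - 1 )*643^1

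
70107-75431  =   - 5324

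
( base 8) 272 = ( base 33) 5L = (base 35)5B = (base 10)186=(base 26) 74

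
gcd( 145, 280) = 5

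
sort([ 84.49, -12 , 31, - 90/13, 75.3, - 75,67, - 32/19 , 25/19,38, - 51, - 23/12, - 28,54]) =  [  -  75 , - 51,  -  28, - 12, - 90/13, - 23/12 , - 32/19, 25/19 , 31, 38, 54,  67,75.3, 84.49]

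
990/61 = 990/61 = 16.23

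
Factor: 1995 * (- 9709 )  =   - 19369455 = - 3^1*5^1  *7^2 * 19^2*73^1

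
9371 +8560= 17931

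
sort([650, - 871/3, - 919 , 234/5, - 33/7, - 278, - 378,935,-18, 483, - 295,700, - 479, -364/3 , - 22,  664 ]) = [  -  919, - 479,-378, - 295, - 871/3, - 278,-364/3, - 22, - 18, - 33/7, 234/5,483 , 650, 664, 700,935] 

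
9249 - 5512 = 3737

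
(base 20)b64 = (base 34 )3v2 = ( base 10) 4524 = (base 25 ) 75o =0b1000110101100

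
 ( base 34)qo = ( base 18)2E8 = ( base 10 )908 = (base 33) RH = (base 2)1110001100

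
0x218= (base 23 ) 107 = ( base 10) 536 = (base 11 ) 448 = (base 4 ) 20120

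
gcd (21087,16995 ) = 33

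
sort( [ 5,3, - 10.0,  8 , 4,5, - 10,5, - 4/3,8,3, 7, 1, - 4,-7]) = [ - 10.0 , - 10, - 7, - 4, - 4/3, 1, 3,  3, 4, 5, 5, 5,7,8, 8 ]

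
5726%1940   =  1846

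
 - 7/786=  -  1  +  779/786  =  -0.01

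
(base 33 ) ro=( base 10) 915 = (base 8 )1623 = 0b1110010011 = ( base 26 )195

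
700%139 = 5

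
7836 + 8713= 16549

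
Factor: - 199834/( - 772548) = 99917/386274 = 2^(-1)*3^(-1 )*7^(  -  1)*17^( - 1 )*41^1*541^( - 1 ) * 2437^1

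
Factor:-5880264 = -2^3*3^1*13^1*47^1*401^1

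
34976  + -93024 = -58048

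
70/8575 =2/245 = 0.01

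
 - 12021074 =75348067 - 87369141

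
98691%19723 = 76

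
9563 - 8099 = 1464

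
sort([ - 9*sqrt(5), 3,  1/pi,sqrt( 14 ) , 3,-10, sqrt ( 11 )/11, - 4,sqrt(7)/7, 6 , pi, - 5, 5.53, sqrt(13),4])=[ -9 * sqrt( 5 ), - 10, - 5, - 4,sqrt(11 ) /11 , 1/pi, sqrt(7 )/7,3,3, pi, sqrt (13 ), sqrt ( 14 ),4,5.53, 6] 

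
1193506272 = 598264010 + 595242262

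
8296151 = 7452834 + 843317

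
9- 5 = 4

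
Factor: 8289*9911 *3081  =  3^4*11^1 *13^1 * 17^1*53^1*79^1 * 307^1 = 253111171599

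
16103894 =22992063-6888169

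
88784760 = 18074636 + 70710124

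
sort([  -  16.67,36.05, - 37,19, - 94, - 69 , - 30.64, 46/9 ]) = [-94,-69, - 37, - 30.64, - 16.67,46/9, 19,36.05]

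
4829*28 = 135212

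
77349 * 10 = 773490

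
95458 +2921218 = 3016676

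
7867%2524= 295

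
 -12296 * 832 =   -  10230272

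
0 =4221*0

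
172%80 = 12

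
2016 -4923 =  - 2907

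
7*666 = 4662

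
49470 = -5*( - 9894 ) 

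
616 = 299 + 317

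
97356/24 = 4056+1/2 = 4056.50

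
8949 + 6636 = 15585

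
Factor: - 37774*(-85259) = 3220573466 = 2^1 * 11^1 * 17^1*101^1*85259^1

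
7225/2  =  7225/2 = 3612.50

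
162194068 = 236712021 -74517953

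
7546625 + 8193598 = 15740223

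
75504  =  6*12584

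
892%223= 0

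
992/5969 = 992/5969 = 0.17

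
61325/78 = 786 + 17/78 = 786.22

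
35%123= 35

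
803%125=53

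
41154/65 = 41154/65 = 633.14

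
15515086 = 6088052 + 9427034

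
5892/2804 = 2 + 71/701 = 2.10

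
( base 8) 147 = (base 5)403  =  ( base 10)103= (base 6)251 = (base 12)87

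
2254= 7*322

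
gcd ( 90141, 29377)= 1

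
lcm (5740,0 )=0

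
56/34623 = 56/34623  =  0.00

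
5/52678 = 5/52678  =  0.00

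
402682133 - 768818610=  - 366136477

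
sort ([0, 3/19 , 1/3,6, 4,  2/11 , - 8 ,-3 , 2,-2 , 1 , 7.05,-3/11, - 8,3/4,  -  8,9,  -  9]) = [ -9, - 8, - 8, - 8, - 3, - 2,-3/11, 0, 3/19,2/11, 1/3,3/4, 1 , 2,4 , 6,  7.05  ,  9 ] 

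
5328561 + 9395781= 14724342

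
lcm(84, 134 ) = 5628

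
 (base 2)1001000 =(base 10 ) 72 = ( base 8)110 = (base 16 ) 48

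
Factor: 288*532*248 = 2^10*3^2*7^1*19^1*31^1= 37997568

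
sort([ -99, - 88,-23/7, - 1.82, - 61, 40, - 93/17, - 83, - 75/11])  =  [ - 99 , - 88, -83,- 61, - 75/11,-93/17,  -  23/7, - 1.82, 40]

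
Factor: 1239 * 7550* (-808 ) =-7558395600 =- 2^4 * 3^1*5^2 * 7^1*59^1*101^1*151^1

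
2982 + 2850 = 5832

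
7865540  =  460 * 17099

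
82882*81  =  6713442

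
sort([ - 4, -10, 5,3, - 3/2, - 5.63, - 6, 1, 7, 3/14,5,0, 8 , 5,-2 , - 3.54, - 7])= [  -  10, - 7, - 6, - 5.63, - 4,- 3.54, - 2, - 3/2, 0, 3/14,1,3, 5, 5 , 5, 7,8 ]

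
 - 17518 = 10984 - 28502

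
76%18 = 4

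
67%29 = 9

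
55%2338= 55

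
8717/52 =8717/52 = 167.63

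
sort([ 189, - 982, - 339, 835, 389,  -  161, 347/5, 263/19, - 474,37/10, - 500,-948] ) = [-982,-948, - 500,  -  474, - 339 , - 161, 37/10,263/19, 347/5, 189,389, 835 ]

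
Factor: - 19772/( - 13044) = 3^(  -  1 ) * 1087^( - 1)*4943^1 = 4943/3261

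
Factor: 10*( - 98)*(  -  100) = 98000 = 2^4* 5^3*7^2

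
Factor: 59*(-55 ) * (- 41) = 5^1*11^1*41^1*59^1 = 133045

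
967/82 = 967/82 = 11.79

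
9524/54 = 176 + 10/27 = 176.37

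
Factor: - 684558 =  -2^1*3^3 * 7^1*1811^1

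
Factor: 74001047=1523^1 * 48589^1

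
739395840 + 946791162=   1686187002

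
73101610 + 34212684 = 107314294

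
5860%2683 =494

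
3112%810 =682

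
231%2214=231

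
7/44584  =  7/44584 = 0.00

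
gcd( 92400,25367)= 1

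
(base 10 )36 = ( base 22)1e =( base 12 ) 30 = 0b100100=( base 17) 22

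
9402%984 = 546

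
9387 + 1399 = 10786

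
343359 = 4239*81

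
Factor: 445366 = 2^1*17^1 * 13099^1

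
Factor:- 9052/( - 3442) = 4526/1721 =2^1 * 31^1*73^1 * 1721^ ( - 1)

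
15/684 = 5/228 = 0.02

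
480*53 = 25440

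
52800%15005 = 7785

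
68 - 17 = 51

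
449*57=25593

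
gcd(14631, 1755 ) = 3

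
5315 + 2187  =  7502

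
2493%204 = 45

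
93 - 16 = 77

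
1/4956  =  1/4956= 0.00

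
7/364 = 1/52 = 0.02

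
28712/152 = 3589/19 = 188.89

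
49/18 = 2 + 13/18 = 2.72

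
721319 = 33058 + 688261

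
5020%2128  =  764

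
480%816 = 480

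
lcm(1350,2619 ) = 130950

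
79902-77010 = 2892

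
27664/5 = 27664/5 = 5532.80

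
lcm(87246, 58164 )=174492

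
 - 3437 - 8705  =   - 12142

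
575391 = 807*713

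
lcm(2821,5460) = 169260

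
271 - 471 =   -  200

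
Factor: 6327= 3^2*19^1*37^1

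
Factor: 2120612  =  2^2*13^2*3137^1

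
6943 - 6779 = 164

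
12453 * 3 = 37359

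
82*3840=314880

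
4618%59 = 16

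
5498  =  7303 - 1805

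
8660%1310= 800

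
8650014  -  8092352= 557662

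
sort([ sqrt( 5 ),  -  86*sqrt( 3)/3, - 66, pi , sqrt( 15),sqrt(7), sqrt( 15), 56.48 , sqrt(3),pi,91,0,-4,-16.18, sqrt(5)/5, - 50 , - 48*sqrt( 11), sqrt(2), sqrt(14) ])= [ - 48*sqrt (11 ), - 66, - 50, - 86*sqrt(3) /3, - 16.18, - 4, 0, sqrt( 5)/5,sqrt( 2), sqrt(3 ),sqrt(5) , sqrt( 7 ), pi, pi,sqrt(  14) , sqrt( 15), sqrt(15), 56.48, 91 ]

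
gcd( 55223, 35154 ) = 7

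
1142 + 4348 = 5490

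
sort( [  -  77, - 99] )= [ - 99,-77]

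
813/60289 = 813/60289 = 0.01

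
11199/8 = 11199/8= 1399.88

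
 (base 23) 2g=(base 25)2C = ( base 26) 2A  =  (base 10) 62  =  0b111110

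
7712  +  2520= 10232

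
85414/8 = 42707/4 = 10676.75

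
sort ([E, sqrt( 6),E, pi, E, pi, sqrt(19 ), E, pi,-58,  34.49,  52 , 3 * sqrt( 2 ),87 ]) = [ - 58, sqrt( 6),E  ,  E, E,  E,  pi,pi,  pi, 3 *sqrt( 2),sqrt(19), 34.49 , 52, 87 ]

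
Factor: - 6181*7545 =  - 46635645 =- 3^1*5^1*7^1*503^1*883^1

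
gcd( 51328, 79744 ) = 128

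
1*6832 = 6832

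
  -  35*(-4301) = 150535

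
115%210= 115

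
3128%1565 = 1563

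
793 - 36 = 757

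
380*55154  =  20958520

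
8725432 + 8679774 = 17405206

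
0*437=0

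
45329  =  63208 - 17879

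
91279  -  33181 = 58098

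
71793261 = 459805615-388012354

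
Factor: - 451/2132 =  - 11/52 = - 2^( - 2)*11^1*13^( - 1) 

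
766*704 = 539264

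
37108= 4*9277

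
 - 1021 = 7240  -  8261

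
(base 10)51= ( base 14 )39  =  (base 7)102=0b110011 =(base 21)29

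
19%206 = 19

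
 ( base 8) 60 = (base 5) 143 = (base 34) 1e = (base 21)26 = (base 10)48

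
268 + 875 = 1143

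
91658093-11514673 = 80143420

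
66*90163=5950758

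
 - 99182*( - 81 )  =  8033742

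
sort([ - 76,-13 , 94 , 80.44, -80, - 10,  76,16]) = [ - 80, - 76 , - 13,-10, 16,  76, 80.44, 94]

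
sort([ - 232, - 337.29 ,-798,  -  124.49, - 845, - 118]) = [-845, - 798, - 337.29, - 232, - 124.49, - 118]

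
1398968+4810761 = 6209729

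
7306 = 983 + 6323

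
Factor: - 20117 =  - 20117^1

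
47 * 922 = 43334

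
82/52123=82/52123 = 0.00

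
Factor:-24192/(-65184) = 2^2*3^2*97^(- 1 )=36/97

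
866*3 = 2598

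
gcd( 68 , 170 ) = 34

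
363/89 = 363/89 = 4.08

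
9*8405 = 75645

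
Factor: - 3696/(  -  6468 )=2^2*7^( - 1) = 4/7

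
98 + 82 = 180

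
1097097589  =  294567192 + 802530397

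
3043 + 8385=11428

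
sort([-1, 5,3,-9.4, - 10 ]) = [ - 10,- 9.4, - 1,3, 5 ] 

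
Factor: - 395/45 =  -3^ (- 2)*79^1 = - 79/9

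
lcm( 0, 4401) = 0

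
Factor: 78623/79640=2^ ( - 3 )*5^(-1 ) * 11^( - 1)*181^ ( - 1 ) * 78623^1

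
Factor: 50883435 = 3^2*5^1*179^1*6317^1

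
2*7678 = 15356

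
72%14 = 2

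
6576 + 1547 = 8123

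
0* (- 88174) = 0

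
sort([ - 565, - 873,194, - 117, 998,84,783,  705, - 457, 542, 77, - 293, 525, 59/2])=[ - 873 , - 565, - 457, - 293, - 117, 59/2, 77,84, 194, 525, 542,705, 783, 998 ] 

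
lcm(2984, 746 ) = 2984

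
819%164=163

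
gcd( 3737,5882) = 1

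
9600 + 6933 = 16533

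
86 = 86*1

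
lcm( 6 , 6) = 6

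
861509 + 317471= 1178980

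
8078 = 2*4039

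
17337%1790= 1227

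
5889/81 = 72 +19/27 = 72.70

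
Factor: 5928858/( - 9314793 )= - 658762/1034977 = - 2^1*13^2 * 17^( - 1)*23^( - 1 ) * 1949^1*2647^( - 1 ) 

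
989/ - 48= -21 + 19/48= - 20.60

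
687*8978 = 6167886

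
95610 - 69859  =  25751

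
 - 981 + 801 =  - 180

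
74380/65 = 14876/13=1144.31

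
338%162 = 14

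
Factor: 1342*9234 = 2^2*3^5*11^1*19^1*61^1 = 12392028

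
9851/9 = 9851/9= 1094.56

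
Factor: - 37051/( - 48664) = 2^( - 3)*11^( - 1)* 67^1  =  67/88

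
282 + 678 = 960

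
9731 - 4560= 5171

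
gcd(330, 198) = 66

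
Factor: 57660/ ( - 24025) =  - 2^2*3^1*5^(-1) = - 12/5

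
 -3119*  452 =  - 1409788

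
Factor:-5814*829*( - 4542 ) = 21891558852 =2^2*3^3* 17^1 * 19^1*757^1*829^1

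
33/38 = 33/38=   0.87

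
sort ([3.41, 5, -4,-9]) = [-9, - 4,3.41 , 5]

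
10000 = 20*500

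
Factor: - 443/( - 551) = 19^(-1 )*29^( - 1)*443^1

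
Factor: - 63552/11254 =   -  96/17 = - 2^5*3^1 * 17^(  -  1)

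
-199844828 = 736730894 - 936575722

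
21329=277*77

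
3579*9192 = 32898168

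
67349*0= 0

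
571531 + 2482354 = 3053885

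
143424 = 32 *4482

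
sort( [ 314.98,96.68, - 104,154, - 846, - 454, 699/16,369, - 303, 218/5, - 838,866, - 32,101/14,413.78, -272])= [ - 846,  -  838, - 454, - 303, -272,-104, -32,  101/14, 218/5, 699/16,96.68,154,314.98, 369,413.78,  866]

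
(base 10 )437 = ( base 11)368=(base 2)110110101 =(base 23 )J0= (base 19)140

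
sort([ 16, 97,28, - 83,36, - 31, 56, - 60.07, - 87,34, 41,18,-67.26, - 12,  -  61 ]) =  [-87, - 83,-67.26,  -  61, - 60.07, - 31, - 12,16,18,28, 34,36,41, 56,97]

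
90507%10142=9371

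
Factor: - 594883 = -653^1*911^1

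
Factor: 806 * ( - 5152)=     -  2^6*7^1*13^1*23^1 * 31^1 = - 4152512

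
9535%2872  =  919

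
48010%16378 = 15254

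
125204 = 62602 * 2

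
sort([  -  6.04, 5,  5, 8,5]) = [-6.04, 5 , 5,5, 8] 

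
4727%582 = 71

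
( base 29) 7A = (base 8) 325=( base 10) 213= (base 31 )6R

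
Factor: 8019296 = 2^5*131^1*1913^1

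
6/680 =3/340 = 0.01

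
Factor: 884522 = 2^1 * 37^1*11953^1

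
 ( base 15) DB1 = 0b110000010011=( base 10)3091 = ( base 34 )2MV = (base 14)11AB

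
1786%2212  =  1786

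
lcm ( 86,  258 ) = 258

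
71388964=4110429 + 67278535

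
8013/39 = 2671/13=205.46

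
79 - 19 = 60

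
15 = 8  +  7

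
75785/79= 959+24/79 = 959.30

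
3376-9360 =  - 5984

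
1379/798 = 197/114 = 1.73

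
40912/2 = 20456=   20456.00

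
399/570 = 7/10 = 0.70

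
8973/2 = 4486 + 1/2 = 4486.50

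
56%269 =56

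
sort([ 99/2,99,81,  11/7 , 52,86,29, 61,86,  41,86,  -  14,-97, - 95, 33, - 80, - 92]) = [ - 97, - 95, - 92,-80, - 14 , 11/7,29, 33,41,99/2,52,61, 81,86,86,86,99 ]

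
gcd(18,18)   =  18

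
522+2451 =2973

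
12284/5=12284/5= 2456.80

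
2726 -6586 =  - 3860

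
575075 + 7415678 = 7990753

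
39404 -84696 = -45292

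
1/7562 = 1/7562   =  0.00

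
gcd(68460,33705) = 105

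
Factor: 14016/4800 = 73/25=5^( - 2)*73^1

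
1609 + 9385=10994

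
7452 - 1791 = 5661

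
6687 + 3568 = 10255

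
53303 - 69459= - 16156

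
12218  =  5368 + 6850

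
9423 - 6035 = 3388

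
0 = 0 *398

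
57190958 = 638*89641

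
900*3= 2700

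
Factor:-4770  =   - 2^1 * 3^2*5^1*53^1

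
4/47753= 4/47753 = 0.00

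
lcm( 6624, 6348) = 152352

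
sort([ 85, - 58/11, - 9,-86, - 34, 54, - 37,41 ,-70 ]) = [ - 86, - 70, - 37, - 34, - 9, - 58/11,41,  54, 85 ] 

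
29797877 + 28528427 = 58326304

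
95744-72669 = 23075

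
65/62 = 65/62= 1.05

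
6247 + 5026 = 11273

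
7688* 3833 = 29468104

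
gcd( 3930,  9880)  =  10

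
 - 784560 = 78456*( - 10)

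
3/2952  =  1/984 =0.00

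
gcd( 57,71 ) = 1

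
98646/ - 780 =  - 16441/130 = - 126.47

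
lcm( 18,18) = 18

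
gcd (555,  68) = 1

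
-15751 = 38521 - 54272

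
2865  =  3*955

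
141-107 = 34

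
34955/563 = 62 + 49/563= 62.09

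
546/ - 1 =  - 546/1 = - 546.00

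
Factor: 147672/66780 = 586/265 = 2^1*5^( - 1)*53^(  -  1) * 293^1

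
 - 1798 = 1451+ - 3249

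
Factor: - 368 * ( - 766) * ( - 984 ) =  - 277377792 = - 2^8*3^1 * 23^1 * 41^1*383^1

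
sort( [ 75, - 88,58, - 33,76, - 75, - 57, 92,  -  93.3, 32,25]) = [  -  93.3, - 88,-75,  -  57, - 33, 25, 32 , 58,75 , 76,92] 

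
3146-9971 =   -  6825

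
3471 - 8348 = -4877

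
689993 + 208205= 898198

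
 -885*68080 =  - 60250800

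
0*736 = 0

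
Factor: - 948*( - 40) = 37920 = 2^5*3^1*5^1*79^1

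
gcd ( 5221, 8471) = 1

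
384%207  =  177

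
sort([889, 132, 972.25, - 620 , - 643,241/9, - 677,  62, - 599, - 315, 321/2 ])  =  [-677, - 643 ,  -  620, - 599,-315, 241/9,  62, 132,  321/2,889, 972.25]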